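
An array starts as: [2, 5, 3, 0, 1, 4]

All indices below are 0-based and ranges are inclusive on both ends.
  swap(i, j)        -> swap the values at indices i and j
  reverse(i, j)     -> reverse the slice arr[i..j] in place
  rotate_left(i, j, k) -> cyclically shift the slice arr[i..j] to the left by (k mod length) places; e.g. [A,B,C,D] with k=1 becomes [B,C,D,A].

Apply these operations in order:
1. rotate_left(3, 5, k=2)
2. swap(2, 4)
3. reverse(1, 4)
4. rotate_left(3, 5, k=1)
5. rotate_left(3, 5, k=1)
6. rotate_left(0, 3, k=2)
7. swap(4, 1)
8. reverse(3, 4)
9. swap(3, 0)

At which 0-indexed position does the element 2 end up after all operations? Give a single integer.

After 1 (rotate_left(3, 5, k=2)): [2, 5, 3, 4, 0, 1]
After 2 (swap(2, 4)): [2, 5, 0, 4, 3, 1]
After 3 (reverse(1, 4)): [2, 3, 4, 0, 5, 1]
After 4 (rotate_left(3, 5, k=1)): [2, 3, 4, 5, 1, 0]
After 5 (rotate_left(3, 5, k=1)): [2, 3, 4, 1, 0, 5]
After 6 (rotate_left(0, 3, k=2)): [4, 1, 2, 3, 0, 5]
After 7 (swap(4, 1)): [4, 0, 2, 3, 1, 5]
After 8 (reverse(3, 4)): [4, 0, 2, 1, 3, 5]
After 9 (swap(3, 0)): [1, 0, 2, 4, 3, 5]

Answer: 2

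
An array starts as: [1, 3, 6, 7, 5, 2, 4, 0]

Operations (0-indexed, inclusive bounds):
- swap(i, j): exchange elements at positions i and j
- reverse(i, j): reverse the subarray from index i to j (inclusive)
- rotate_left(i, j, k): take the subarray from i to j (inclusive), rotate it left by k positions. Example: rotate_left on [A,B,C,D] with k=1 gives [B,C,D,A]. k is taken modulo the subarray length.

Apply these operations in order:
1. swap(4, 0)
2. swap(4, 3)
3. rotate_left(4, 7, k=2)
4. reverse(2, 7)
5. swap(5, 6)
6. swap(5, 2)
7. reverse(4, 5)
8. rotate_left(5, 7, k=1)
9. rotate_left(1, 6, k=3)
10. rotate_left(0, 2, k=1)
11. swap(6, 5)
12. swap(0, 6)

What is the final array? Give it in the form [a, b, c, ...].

After 1 (swap(4, 0)): [5, 3, 6, 7, 1, 2, 4, 0]
After 2 (swap(4, 3)): [5, 3, 6, 1, 7, 2, 4, 0]
After 3 (rotate_left(4, 7, k=2)): [5, 3, 6, 1, 4, 0, 7, 2]
After 4 (reverse(2, 7)): [5, 3, 2, 7, 0, 4, 1, 6]
After 5 (swap(5, 6)): [5, 3, 2, 7, 0, 1, 4, 6]
After 6 (swap(5, 2)): [5, 3, 1, 7, 0, 2, 4, 6]
After 7 (reverse(4, 5)): [5, 3, 1, 7, 2, 0, 4, 6]
After 8 (rotate_left(5, 7, k=1)): [5, 3, 1, 7, 2, 4, 6, 0]
After 9 (rotate_left(1, 6, k=3)): [5, 2, 4, 6, 3, 1, 7, 0]
After 10 (rotate_left(0, 2, k=1)): [2, 4, 5, 6, 3, 1, 7, 0]
After 11 (swap(6, 5)): [2, 4, 5, 6, 3, 7, 1, 0]
After 12 (swap(0, 6)): [1, 4, 5, 6, 3, 7, 2, 0]

Answer: [1, 4, 5, 6, 3, 7, 2, 0]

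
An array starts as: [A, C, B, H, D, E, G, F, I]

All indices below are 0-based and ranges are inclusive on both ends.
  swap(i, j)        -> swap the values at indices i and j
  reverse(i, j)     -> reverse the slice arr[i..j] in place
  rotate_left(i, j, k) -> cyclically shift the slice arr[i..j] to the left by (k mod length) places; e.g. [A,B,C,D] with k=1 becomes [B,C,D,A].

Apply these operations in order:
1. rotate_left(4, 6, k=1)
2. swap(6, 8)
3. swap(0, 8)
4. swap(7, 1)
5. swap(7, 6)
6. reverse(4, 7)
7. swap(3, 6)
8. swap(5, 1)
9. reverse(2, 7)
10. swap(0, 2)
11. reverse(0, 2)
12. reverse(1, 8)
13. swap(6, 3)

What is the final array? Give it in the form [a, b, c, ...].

After 1 (rotate_left(4, 6, k=1)): [A, C, B, H, E, G, D, F, I]
After 2 (swap(6, 8)): [A, C, B, H, E, G, I, F, D]
After 3 (swap(0, 8)): [D, C, B, H, E, G, I, F, A]
After 4 (swap(7, 1)): [D, F, B, H, E, G, I, C, A]
After 5 (swap(7, 6)): [D, F, B, H, E, G, C, I, A]
After 6 (reverse(4, 7)): [D, F, B, H, I, C, G, E, A]
After 7 (swap(3, 6)): [D, F, B, G, I, C, H, E, A]
After 8 (swap(5, 1)): [D, C, B, G, I, F, H, E, A]
After 9 (reverse(2, 7)): [D, C, E, H, F, I, G, B, A]
After 10 (swap(0, 2)): [E, C, D, H, F, I, G, B, A]
After 11 (reverse(0, 2)): [D, C, E, H, F, I, G, B, A]
After 12 (reverse(1, 8)): [D, A, B, G, I, F, H, E, C]
After 13 (swap(6, 3)): [D, A, B, H, I, F, G, E, C]

Answer: [D, A, B, H, I, F, G, E, C]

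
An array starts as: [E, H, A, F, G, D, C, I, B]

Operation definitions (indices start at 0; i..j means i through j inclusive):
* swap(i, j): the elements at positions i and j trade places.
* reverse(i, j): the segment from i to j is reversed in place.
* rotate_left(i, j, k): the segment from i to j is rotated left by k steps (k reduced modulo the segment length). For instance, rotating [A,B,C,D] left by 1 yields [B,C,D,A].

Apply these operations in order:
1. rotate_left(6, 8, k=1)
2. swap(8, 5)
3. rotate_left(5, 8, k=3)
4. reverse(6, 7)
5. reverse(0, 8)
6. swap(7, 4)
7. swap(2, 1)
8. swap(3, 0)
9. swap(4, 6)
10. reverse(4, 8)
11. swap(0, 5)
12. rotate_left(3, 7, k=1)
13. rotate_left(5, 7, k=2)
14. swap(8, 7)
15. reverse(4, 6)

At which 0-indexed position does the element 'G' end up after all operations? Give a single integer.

Answer: 0

Derivation:
After 1 (rotate_left(6, 8, k=1)): [E, H, A, F, G, D, I, B, C]
After 2 (swap(8, 5)): [E, H, A, F, G, C, I, B, D]
After 3 (rotate_left(5, 8, k=3)): [E, H, A, F, G, D, C, I, B]
After 4 (reverse(6, 7)): [E, H, A, F, G, D, I, C, B]
After 5 (reverse(0, 8)): [B, C, I, D, G, F, A, H, E]
After 6 (swap(7, 4)): [B, C, I, D, H, F, A, G, E]
After 7 (swap(2, 1)): [B, I, C, D, H, F, A, G, E]
After 8 (swap(3, 0)): [D, I, C, B, H, F, A, G, E]
After 9 (swap(4, 6)): [D, I, C, B, A, F, H, G, E]
After 10 (reverse(4, 8)): [D, I, C, B, E, G, H, F, A]
After 11 (swap(0, 5)): [G, I, C, B, E, D, H, F, A]
After 12 (rotate_left(3, 7, k=1)): [G, I, C, E, D, H, F, B, A]
After 13 (rotate_left(5, 7, k=2)): [G, I, C, E, D, B, H, F, A]
After 14 (swap(8, 7)): [G, I, C, E, D, B, H, A, F]
After 15 (reverse(4, 6)): [G, I, C, E, H, B, D, A, F]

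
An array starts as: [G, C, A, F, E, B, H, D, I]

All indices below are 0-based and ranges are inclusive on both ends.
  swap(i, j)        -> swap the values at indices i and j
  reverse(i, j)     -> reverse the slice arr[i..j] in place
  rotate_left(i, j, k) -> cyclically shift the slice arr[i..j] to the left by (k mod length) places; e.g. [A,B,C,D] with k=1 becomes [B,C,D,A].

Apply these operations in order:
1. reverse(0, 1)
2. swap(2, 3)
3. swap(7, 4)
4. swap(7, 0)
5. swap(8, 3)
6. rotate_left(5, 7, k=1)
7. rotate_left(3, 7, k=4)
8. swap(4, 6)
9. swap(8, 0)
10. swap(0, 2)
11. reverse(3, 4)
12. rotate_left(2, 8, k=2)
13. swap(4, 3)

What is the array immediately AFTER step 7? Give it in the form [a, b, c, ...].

Answer: [E, G, F, B, I, D, H, C, A]

Derivation:
After 1 (reverse(0, 1)): [C, G, A, F, E, B, H, D, I]
After 2 (swap(2, 3)): [C, G, F, A, E, B, H, D, I]
After 3 (swap(7, 4)): [C, G, F, A, D, B, H, E, I]
After 4 (swap(7, 0)): [E, G, F, A, D, B, H, C, I]
After 5 (swap(8, 3)): [E, G, F, I, D, B, H, C, A]
After 6 (rotate_left(5, 7, k=1)): [E, G, F, I, D, H, C, B, A]
After 7 (rotate_left(3, 7, k=4)): [E, G, F, B, I, D, H, C, A]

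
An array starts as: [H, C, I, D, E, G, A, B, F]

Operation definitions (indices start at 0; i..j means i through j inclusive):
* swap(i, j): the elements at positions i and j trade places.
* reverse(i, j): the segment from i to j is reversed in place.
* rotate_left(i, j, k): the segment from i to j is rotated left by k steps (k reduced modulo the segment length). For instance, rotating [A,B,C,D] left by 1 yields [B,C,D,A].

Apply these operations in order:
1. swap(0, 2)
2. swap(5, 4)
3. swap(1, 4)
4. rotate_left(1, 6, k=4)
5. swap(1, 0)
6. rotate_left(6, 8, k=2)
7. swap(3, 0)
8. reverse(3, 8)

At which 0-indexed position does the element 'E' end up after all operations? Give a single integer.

After 1 (swap(0, 2)): [I, C, H, D, E, G, A, B, F]
After 2 (swap(5, 4)): [I, C, H, D, G, E, A, B, F]
After 3 (swap(1, 4)): [I, G, H, D, C, E, A, B, F]
After 4 (rotate_left(1, 6, k=4)): [I, E, A, G, H, D, C, B, F]
After 5 (swap(1, 0)): [E, I, A, G, H, D, C, B, F]
After 6 (rotate_left(6, 8, k=2)): [E, I, A, G, H, D, F, C, B]
After 7 (swap(3, 0)): [G, I, A, E, H, D, F, C, B]
After 8 (reverse(3, 8)): [G, I, A, B, C, F, D, H, E]

Answer: 8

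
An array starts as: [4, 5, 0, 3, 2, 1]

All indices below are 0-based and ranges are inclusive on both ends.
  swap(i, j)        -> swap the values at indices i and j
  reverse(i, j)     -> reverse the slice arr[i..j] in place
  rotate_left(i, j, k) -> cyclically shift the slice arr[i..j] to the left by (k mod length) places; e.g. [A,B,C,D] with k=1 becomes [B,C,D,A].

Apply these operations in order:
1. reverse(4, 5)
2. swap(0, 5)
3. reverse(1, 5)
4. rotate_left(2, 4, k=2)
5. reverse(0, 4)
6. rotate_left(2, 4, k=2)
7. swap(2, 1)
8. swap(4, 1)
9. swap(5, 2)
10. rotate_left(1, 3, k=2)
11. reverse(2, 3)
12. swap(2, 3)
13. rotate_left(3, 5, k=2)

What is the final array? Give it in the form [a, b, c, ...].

After 1 (reverse(4, 5)): [4, 5, 0, 3, 1, 2]
After 2 (swap(0, 5)): [2, 5, 0, 3, 1, 4]
After 3 (reverse(1, 5)): [2, 4, 1, 3, 0, 5]
After 4 (rotate_left(2, 4, k=2)): [2, 4, 0, 1, 3, 5]
After 5 (reverse(0, 4)): [3, 1, 0, 4, 2, 5]
After 6 (rotate_left(2, 4, k=2)): [3, 1, 2, 0, 4, 5]
After 7 (swap(2, 1)): [3, 2, 1, 0, 4, 5]
After 8 (swap(4, 1)): [3, 4, 1, 0, 2, 5]
After 9 (swap(5, 2)): [3, 4, 5, 0, 2, 1]
After 10 (rotate_left(1, 3, k=2)): [3, 0, 4, 5, 2, 1]
After 11 (reverse(2, 3)): [3, 0, 5, 4, 2, 1]
After 12 (swap(2, 3)): [3, 0, 4, 5, 2, 1]
After 13 (rotate_left(3, 5, k=2)): [3, 0, 4, 1, 5, 2]

Answer: [3, 0, 4, 1, 5, 2]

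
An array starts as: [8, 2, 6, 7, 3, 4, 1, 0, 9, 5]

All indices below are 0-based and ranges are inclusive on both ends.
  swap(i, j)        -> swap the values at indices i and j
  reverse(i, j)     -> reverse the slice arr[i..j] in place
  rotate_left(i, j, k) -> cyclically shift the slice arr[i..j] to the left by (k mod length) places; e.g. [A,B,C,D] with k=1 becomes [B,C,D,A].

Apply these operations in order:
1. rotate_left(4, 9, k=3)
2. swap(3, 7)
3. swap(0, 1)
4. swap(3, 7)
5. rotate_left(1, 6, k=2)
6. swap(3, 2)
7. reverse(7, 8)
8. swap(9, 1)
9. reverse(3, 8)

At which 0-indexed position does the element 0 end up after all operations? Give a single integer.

Answer: 8

Derivation:
After 1 (rotate_left(4, 9, k=3)): [8, 2, 6, 7, 0, 9, 5, 3, 4, 1]
After 2 (swap(3, 7)): [8, 2, 6, 3, 0, 9, 5, 7, 4, 1]
After 3 (swap(0, 1)): [2, 8, 6, 3, 0, 9, 5, 7, 4, 1]
After 4 (swap(3, 7)): [2, 8, 6, 7, 0, 9, 5, 3, 4, 1]
After 5 (rotate_left(1, 6, k=2)): [2, 7, 0, 9, 5, 8, 6, 3, 4, 1]
After 6 (swap(3, 2)): [2, 7, 9, 0, 5, 8, 6, 3, 4, 1]
After 7 (reverse(7, 8)): [2, 7, 9, 0, 5, 8, 6, 4, 3, 1]
After 8 (swap(9, 1)): [2, 1, 9, 0, 5, 8, 6, 4, 3, 7]
After 9 (reverse(3, 8)): [2, 1, 9, 3, 4, 6, 8, 5, 0, 7]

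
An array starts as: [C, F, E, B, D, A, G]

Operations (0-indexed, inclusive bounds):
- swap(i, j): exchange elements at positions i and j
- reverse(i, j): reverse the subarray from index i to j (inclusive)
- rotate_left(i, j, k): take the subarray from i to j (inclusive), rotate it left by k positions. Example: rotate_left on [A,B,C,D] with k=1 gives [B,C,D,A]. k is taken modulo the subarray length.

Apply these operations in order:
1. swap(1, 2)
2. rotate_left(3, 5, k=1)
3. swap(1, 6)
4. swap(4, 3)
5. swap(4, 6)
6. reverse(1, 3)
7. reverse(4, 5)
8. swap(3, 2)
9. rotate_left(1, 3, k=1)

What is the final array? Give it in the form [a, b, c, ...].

Answer: [C, G, F, A, B, E, D]

Derivation:
After 1 (swap(1, 2)): [C, E, F, B, D, A, G]
After 2 (rotate_left(3, 5, k=1)): [C, E, F, D, A, B, G]
After 3 (swap(1, 6)): [C, G, F, D, A, B, E]
After 4 (swap(4, 3)): [C, G, F, A, D, B, E]
After 5 (swap(4, 6)): [C, G, F, A, E, B, D]
After 6 (reverse(1, 3)): [C, A, F, G, E, B, D]
After 7 (reverse(4, 5)): [C, A, F, G, B, E, D]
After 8 (swap(3, 2)): [C, A, G, F, B, E, D]
After 9 (rotate_left(1, 3, k=1)): [C, G, F, A, B, E, D]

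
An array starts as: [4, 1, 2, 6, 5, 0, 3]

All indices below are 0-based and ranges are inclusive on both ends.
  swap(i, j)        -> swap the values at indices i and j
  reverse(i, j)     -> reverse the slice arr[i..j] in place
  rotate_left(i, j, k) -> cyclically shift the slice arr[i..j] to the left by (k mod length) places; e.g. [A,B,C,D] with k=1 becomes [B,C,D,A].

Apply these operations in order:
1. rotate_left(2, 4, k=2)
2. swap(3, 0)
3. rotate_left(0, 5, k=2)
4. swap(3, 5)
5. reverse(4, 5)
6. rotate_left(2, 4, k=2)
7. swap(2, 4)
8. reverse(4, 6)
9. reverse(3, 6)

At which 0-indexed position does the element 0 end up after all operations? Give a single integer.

Answer: 3

Derivation:
After 1 (rotate_left(2, 4, k=2)): [4, 1, 5, 2, 6, 0, 3]
After 2 (swap(3, 0)): [2, 1, 5, 4, 6, 0, 3]
After 3 (rotate_left(0, 5, k=2)): [5, 4, 6, 0, 2, 1, 3]
After 4 (swap(3, 5)): [5, 4, 6, 1, 2, 0, 3]
After 5 (reverse(4, 5)): [5, 4, 6, 1, 0, 2, 3]
After 6 (rotate_left(2, 4, k=2)): [5, 4, 0, 6, 1, 2, 3]
After 7 (swap(2, 4)): [5, 4, 1, 6, 0, 2, 3]
After 8 (reverse(4, 6)): [5, 4, 1, 6, 3, 2, 0]
After 9 (reverse(3, 6)): [5, 4, 1, 0, 2, 3, 6]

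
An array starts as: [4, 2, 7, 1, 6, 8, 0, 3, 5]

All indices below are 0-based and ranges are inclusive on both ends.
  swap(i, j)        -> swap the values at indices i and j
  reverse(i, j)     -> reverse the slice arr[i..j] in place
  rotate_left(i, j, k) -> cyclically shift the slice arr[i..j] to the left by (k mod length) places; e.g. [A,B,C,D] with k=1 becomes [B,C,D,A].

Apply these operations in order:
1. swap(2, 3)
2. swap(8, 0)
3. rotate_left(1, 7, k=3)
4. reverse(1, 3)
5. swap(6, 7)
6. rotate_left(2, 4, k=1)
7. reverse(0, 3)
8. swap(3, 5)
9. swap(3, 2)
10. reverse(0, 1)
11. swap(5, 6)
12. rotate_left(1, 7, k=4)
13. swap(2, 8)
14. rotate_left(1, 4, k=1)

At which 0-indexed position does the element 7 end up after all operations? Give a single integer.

After 1 (swap(2, 3)): [4, 2, 1, 7, 6, 8, 0, 3, 5]
After 2 (swap(8, 0)): [5, 2, 1, 7, 6, 8, 0, 3, 4]
After 3 (rotate_left(1, 7, k=3)): [5, 6, 8, 0, 3, 2, 1, 7, 4]
After 4 (reverse(1, 3)): [5, 0, 8, 6, 3, 2, 1, 7, 4]
After 5 (swap(6, 7)): [5, 0, 8, 6, 3, 2, 7, 1, 4]
After 6 (rotate_left(2, 4, k=1)): [5, 0, 6, 3, 8, 2, 7, 1, 4]
After 7 (reverse(0, 3)): [3, 6, 0, 5, 8, 2, 7, 1, 4]
After 8 (swap(3, 5)): [3, 6, 0, 2, 8, 5, 7, 1, 4]
After 9 (swap(3, 2)): [3, 6, 2, 0, 8, 5, 7, 1, 4]
After 10 (reverse(0, 1)): [6, 3, 2, 0, 8, 5, 7, 1, 4]
After 11 (swap(5, 6)): [6, 3, 2, 0, 8, 7, 5, 1, 4]
After 12 (rotate_left(1, 7, k=4)): [6, 7, 5, 1, 3, 2, 0, 8, 4]
After 13 (swap(2, 8)): [6, 7, 4, 1, 3, 2, 0, 8, 5]
After 14 (rotate_left(1, 4, k=1)): [6, 4, 1, 3, 7, 2, 0, 8, 5]

Answer: 4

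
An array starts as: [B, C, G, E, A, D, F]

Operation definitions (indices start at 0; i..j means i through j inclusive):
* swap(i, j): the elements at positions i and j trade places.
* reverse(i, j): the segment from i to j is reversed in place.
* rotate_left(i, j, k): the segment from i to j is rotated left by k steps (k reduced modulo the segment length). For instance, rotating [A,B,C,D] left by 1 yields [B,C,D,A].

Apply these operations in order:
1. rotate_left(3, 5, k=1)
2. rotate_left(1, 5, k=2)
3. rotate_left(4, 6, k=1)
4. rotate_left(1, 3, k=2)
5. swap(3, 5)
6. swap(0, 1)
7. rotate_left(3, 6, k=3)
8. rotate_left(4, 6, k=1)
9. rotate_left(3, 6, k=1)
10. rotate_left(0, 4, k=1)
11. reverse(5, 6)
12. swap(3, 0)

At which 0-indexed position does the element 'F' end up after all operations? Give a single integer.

After 1 (rotate_left(3, 5, k=1)): [B, C, G, A, D, E, F]
After 2 (rotate_left(1, 5, k=2)): [B, A, D, E, C, G, F]
After 3 (rotate_left(4, 6, k=1)): [B, A, D, E, G, F, C]
After 4 (rotate_left(1, 3, k=2)): [B, E, A, D, G, F, C]
After 5 (swap(3, 5)): [B, E, A, F, G, D, C]
After 6 (swap(0, 1)): [E, B, A, F, G, D, C]
After 7 (rotate_left(3, 6, k=3)): [E, B, A, C, F, G, D]
After 8 (rotate_left(4, 6, k=1)): [E, B, A, C, G, D, F]
After 9 (rotate_left(3, 6, k=1)): [E, B, A, G, D, F, C]
After 10 (rotate_left(0, 4, k=1)): [B, A, G, D, E, F, C]
After 11 (reverse(5, 6)): [B, A, G, D, E, C, F]
After 12 (swap(3, 0)): [D, A, G, B, E, C, F]

Answer: 6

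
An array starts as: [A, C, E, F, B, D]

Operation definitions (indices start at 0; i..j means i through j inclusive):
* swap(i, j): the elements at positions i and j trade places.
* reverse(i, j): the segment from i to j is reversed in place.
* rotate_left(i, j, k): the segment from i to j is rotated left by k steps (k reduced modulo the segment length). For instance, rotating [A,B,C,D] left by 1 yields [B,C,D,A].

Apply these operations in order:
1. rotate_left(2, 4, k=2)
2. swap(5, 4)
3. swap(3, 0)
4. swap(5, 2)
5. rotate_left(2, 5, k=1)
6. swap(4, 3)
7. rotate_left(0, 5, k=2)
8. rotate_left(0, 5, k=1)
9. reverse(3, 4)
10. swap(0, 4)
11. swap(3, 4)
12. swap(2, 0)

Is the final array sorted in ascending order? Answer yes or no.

Answer: no

Derivation:
After 1 (rotate_left(2, 4, k=2)): [A, C, B, E, F, D]
After 2 (swap(5, 4)): [A, C, B, E, D, F]
After 3 (swap(3, 0)): [E, C, B, A, D, F]
After 4 (swap(5, 2)): [E, C, F, A, D, B]
After 5 (rotate_left(2, 5, k=1)): [E, C, A, D, B, F]
After 6 (swap(4, 3)): [E, C, A, B, D, F]
After 7 (rotate_left(0, 5, k=2)): [A, B, D, F, E, C]
After 8 (rotate_left(0, 5, k=1)): [B, D, F, E, C, A]
After 9 (reverse(3, 4)): [B, D, F, C, E, A]
After 10 (swap(0, 4)): [E, D, F, C, B, A]
After 11 (swap(3, 4)): [E, D, F, B, C, A]
After 12 (swap(2, 0)): [F, D, E, B, C, A]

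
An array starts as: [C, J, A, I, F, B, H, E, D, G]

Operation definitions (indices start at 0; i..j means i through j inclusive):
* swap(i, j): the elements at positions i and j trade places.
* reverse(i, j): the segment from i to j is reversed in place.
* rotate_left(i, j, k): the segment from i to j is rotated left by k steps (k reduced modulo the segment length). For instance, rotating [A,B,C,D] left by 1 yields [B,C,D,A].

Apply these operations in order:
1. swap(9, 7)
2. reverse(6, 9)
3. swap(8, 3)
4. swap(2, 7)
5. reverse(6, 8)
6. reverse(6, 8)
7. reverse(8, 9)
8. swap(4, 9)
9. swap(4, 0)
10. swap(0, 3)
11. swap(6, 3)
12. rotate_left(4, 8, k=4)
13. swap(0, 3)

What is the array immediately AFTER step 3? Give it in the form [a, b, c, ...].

Answer: [C, J, A, G, F, B, E, D, I, H]

Derivation:
After 1 (swap(9, 7)): [C, J, A, I, F, B, H, G, D, E]
After 2 (reverse(6, 9)): [C, J, A, I, F, B, E, D, G, H]
After 3 (swap(8, 3)): [C, J, A, G, F, B, E, D, I, H]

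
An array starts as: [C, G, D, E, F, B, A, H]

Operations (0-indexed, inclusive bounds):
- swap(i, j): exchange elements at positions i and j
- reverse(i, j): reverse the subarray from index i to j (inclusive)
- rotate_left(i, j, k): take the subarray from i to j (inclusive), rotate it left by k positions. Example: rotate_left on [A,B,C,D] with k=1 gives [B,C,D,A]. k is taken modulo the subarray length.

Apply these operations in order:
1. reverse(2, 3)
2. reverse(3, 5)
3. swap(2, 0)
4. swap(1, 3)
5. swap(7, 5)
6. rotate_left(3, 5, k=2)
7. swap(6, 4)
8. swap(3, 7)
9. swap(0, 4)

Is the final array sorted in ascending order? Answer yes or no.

Answer: yes

Derivation:
After 1 (reverse(2, 3)): [C, G, E, D, F, B, A, H]
After 2 (reverse(3, 5)): [C, G, E, B, F, D, A, H]
After 3 (swap(2, 0)): [E, G, C, B, F, D, A, H]
After 4 (swap(1, 3)): [E, B, C, G, F, D, A, H]
After 5 (swap(7, 5)): [E, B, C, G, F, H, A, D]
After 6 (rotate_left(3, 5, k=2)): [E, B, C, H, G, F, A, D]
After 7 (swap(6, 4)): [E, B, C, H, A, F, G, D]
After 8 (swap(3, 7)): [E, B, C, D, A, F, G, H]
After 9 (swap(0, 4)): [A, B, C, D, E, F, G, H]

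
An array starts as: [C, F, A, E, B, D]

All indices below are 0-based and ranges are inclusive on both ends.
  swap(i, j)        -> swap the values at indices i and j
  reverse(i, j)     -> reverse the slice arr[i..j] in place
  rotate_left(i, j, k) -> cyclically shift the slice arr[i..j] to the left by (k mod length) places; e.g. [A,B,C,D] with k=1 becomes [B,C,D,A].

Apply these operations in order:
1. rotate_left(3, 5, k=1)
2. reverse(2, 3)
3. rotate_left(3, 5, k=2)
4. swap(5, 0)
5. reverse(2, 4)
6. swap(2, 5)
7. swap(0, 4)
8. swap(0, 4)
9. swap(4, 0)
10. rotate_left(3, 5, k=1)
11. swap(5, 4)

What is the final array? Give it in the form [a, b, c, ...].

After 1 (rotate_left(3, 5, k=1)): [C, F, A, B, D, E]
After 2 (reverse(2, 3)): [C, F, B, A, D, E]
After 3 (rotate_left(3, 5, k=2)): [C, F, B, E, A, D]
After 4 (swap(5, 0)): [D, F, B, E, A, C]
After 5 (reverse(2, 4)): [D, F, A, E, B, C]
After 6 (swap(2, 5)): [D, F, C, E, B, A]
After 7 (swap(0, 4)): [B, F, C, E, D, A]
After 8 (swap(0, 4)): [D, F, C, E, B, A]
After 9 (swap(4, 0)): [B, F, C, E, D, A]
After 10 (rotate_left(3, 5, k=1)): [B, F, C, D, A, E]
After 11 (swap(5, 4)): [B, F, C, D, E, A]

Answer: [B, F, C, D, E, A]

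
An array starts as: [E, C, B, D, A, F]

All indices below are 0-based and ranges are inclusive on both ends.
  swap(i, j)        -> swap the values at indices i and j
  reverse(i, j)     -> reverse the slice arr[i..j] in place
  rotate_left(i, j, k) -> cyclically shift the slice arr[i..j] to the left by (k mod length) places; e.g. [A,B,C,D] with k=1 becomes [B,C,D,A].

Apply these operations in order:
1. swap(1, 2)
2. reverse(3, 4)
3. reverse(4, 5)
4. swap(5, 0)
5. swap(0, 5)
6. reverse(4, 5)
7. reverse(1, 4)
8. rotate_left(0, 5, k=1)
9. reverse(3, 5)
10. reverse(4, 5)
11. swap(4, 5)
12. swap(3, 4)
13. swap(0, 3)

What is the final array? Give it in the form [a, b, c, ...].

Answer: [F, A, C, D, E, B]

Derivation:
After 1 (swap(1, 2)): [E, B, C, D, A, F]
After 2 (reverse(3, 4)): [E, B, C, A, D, F]
After 3 (reverse(4, 5)): [E, B, C, A, F, D]
After 4 (swap(5, 0)): [D, B, C, A, F, E]
After 5 (swap(0, 5)): [E, B, C, A, F, D]
After 6 (reverse(4, 5)): [E, B, C, A, D, F]
After 7 (reverse(1, 4)): [E, D, A, C, B, F]
After 8 (rotate_left(0, 5, k=1)): [D, A, C, B, F, E]
After 9 (reverse(3, 5)): [D, A, C, E, F, B]
After 10 (reverse(4, 5)): [D, A, C, E, B, F]
After 11 (swap(4, 5)): [D, A, C, E, F, B]
After 12 (swap(3, 4)): [D, A, C, F, E, B]
After 13 (swap(0, 3)): [F, A, C, D, E, B]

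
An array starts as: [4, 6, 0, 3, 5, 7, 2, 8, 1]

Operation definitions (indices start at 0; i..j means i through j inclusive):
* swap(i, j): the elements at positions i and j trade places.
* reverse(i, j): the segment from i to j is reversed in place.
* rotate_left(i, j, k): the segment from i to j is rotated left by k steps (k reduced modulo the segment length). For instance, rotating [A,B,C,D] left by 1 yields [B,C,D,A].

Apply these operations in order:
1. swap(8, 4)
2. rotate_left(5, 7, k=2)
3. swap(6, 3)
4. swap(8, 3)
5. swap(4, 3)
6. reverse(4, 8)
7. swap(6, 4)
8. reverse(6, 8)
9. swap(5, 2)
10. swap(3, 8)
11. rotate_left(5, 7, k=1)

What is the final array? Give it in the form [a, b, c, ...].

After 1 (swap(8, 4)): [4, 6, 0, 3, 1, 7, 2, 8, 5]
After 2 (rotate_left(5, 7, k=2)): [4, 6, 0, 3, 1, 8, 7, 2, 5]
After 3 (swap(6, 3)): [4, 6, 0, 7, 1, 8, 3, 2, 5]
After 4 (swap(8, 3)): [4, 6, 0, 5, 1, 8, 3, 2, 7]
After 5 (swap(4, 3)): [4, 6, 0, 1, 5, 8, 3, 2, 7]
After 6 (reverse(4, 8)): [4, 6, 0, 1, 7, 2, 3, 8, 5]
After 7 (swap(6, 4)): [4, 6, 0, 1, 3, 2, 7, 8, 5]
After 8 (reverse(6, 8)): [4, 6, 0, 1, 3, 2, 5, 8, 7]
After 9 (swap(5, 2)): [4, 6, 2, 1, 3, 0, 5, 8, 7]
After 10 (swap(3, 8)): [4, 6, 2, 7, 3, 0, 5, 8, 1]
After 11 (rotate_left(5, 7, k=1)): [4, 6, 2, 7, 3, 5, 8, 0, 1]

Answer: [4, 6, 2, 7, 3, 5, 8, 0, 1]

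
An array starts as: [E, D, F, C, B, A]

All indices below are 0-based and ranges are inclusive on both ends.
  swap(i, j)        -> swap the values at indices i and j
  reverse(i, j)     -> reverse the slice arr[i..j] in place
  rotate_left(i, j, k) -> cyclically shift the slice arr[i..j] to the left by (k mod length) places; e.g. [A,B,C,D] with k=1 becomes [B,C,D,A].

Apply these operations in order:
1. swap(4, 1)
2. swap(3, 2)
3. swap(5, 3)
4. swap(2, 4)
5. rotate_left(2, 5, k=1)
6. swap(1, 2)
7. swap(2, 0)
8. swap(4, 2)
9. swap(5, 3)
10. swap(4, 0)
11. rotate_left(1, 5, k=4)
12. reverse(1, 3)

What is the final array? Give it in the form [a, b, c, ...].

Answer: [E, F, A, C, D, B]

Derivation:
After 1 (swap(4, 1)): [E, B, F, C, D, A]
After 2 (swap(3, 2)): [E, B, C, F, D, A]
After 3 (swap(5, 3)): [E, B, C, A, D, F]
After 4 (swap(2, 4)): [E, B, D, A, C, F]
After 5 (rotate_left(2, 5, k=1)): [E, B, A, C, F, D]
After 6 (swap(1, 2)): [E, A, B, C, F, D]
After 7 (swap(2, 0)): [B, A, E, C, F, D]
After 8 (swap(4, 2)): [B, A, F, C, E, D]
After 9 (swap(5, 3)): [B, A, F, D, E, C]
After 10 (swap(4, 0)): [E, A, F, D, B, C]
After 11 (rotate_left(1, 5, k=4)): [E, C, A, F, D, B]
After 12 (reverse(1, 3)): [E, F, A, C, D, B]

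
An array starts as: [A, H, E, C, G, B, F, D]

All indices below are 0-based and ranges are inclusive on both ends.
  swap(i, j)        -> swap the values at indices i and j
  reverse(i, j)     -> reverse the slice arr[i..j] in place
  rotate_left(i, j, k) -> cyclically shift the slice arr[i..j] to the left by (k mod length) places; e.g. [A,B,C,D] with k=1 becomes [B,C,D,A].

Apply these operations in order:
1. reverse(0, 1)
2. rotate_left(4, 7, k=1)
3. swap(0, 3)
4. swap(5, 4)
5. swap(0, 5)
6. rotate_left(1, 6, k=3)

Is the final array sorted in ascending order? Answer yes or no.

After 1 (reverse(0, 1)): [H, A, E, C, G, B, F, D]
After 2 (rotate_left(4, 7, k=1)): [H, A, E, C, B, F, D, G]
After 3 (swap(0, 3)): [C, A, E, H, B, F, D, G]
After 4 (swap(5, 4)): [C, A, E, H, F, B, D, G]
After 5 (swap(0, 5)): [B, A, E, H, F, C, D, G]
After 6 (rotate_left(1, 6, k=3)): [B, F, C, D, A, E, H, G]

Answer: no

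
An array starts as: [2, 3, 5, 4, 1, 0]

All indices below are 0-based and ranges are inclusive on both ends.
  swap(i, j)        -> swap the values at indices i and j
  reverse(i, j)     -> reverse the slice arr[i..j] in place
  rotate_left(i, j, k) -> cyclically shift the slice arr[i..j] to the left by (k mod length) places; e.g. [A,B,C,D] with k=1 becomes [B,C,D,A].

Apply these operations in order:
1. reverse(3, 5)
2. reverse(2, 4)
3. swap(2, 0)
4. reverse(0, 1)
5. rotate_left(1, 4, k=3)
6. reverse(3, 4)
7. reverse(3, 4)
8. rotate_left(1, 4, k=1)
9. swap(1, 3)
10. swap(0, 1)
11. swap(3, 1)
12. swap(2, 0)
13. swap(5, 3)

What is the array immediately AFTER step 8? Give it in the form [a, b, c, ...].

Answer: [3, 1, 2, 0, 5, 4]

Derivation:
After 1 (reverse(3, 5)): [2, 3, 5, 0, 1, 4]
After 2 (reverse(2, 4)): [2, 3, 1, 0, 5, 4]
After 3 (swap(2, 0)): [1, 3, 2, 0, 5, 4]
After 4 (reverse(0, 1)): [3, 1, 2, 0, 5, 4]
After 5 (rotate_left(1, 4, k=3)): [3, 5, 1, 2, 0, 4]
After 6 (reverse(3, 4)): [3, 5, 1, 0, 2, 4]
After 7 (reverse(3, 4)): [3, 5, 1, 2, 0, 4]
After 8 (rotate_left(1, 4, k=1)): [3, 1, 2, 0, 5, 4]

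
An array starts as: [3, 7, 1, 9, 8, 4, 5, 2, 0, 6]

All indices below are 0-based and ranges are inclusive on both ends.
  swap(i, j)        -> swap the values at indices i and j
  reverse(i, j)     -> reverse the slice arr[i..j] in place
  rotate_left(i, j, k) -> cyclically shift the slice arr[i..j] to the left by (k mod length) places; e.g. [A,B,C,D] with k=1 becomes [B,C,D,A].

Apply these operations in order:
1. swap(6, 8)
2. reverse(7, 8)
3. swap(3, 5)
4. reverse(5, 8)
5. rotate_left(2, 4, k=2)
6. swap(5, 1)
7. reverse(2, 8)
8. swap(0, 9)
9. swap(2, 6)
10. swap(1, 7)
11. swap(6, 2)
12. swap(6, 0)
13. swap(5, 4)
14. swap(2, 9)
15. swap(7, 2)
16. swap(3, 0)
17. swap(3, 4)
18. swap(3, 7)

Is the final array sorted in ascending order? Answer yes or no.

After 1 (swap(6, 8)): [3, 7, 1, 9, 8, 4, 0, 2, 5, 6]
After 2 (reverse(7, 8)): [3, 7, 1, 9, 8, 4, 0, 5, 2, 6]
After 3 (swap(3, 5)): [3, 7, 1, 4, 8, 9, 0, 5, 2, 6]
After 4 (reverse(5, 8)): [3, 7, 1, 4, 8, 2, 5, 0, 9, 6]
After 5 (rotate_left(2, 4, k=2)): [3, 7, 8, 1, 4, 2, 5, 0, 9, 6]
After 6 (swap(5, 1)): [3, 2, 8, 1, 4, 7, 5, 0, 9, 6]
After 7 (reverse(2, 8)): [3, 2, 9, 0, 5, 7, 4, 1, 8, 6]
After 8 (swap(0, 9)): [6, 2, 9, 0, 5, 7, 4, 1, 8, 3]
After 9 (swap(2, 6)): [6, 2, 4, 0, 5, 7, 9, 1, 8, 3]
After 10 (swap(1, 7)): [6, 1, 4, 0, 5, 7, 9, 2, 8, 3]
After 11 (swap(6, 2)): [6, 1, 9, 0, 5, 7, 4, 2, 8, 3]
After 12 (swap(6, 0)): [4, 1, 9, 0, 5, 7, 6, 2, 8, 3]
After 13 (swap(5, 4)): [4, 1, 9, 0, 7, 5, 6, 2, 8, 3]
After 14 (swap(2, 9)): [4, 1, 3, 0, 7, 5, 6, 2, 8, 9]
After 15 (swap(7, 2)): [4, 1, 2, 0, 7, 5, 6, 3, 8, 9]
After 16 (swap(3, 0)): [0, 1, 2, 4, 7, 5, 6, 3, 8, 9]
After 17 (swap(3, 4)): [0, 1, 2, 7, 4, 5, 6, 3, 8, 9]
After 18 (swap(3, 7)): [0, 1, 2, 3, 4, 5, 6, 7, 8, 9]

Answer: yes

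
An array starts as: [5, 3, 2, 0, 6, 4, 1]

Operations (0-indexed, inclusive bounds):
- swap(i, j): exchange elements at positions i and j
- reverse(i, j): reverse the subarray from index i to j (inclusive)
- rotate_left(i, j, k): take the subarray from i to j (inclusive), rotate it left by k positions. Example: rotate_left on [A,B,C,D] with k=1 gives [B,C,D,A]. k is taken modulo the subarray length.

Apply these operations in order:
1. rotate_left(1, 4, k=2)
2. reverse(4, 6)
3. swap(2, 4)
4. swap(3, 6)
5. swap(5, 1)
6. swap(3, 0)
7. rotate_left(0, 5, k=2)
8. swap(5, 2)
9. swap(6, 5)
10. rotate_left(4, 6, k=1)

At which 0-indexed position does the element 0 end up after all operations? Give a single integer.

Answer: 3

Derivation:
After 1 (rotate_left(1, 4, k=2)): [5, 0, 6, 3, 2, 4, 1]
After 2 (reverse(4, 6)): [5, 0, 6, 3, 1, 4, 2]
After 3 (swap(2, 4)): [5, 0, 1, 3, 6, 4, 2]
After 4 (swap(3, 6)): [5, 0, 1, 2, 6, 4, 3]
After 5 (swap(5, 1)): [5, 4, 1, 2, 6, 0, 3]
After 6 (swap(3, 0)): [2, 4, 1, 5, 6, 0, 3]
After 7 (rotate_left(0, 5, k=2)): [1, 5, 6, 0, 2, 4, 3]
After 8 (swap(5, 2)): [1, 5, 4, 0, 2, 6, 3]
After 9 (swap(6, 5)): [1, 5, 4, 0, 2, 3, 6]
After 10 (rotate_left(4, 6, k=1)): [1, 5, 4, 0, 3, 6, 2]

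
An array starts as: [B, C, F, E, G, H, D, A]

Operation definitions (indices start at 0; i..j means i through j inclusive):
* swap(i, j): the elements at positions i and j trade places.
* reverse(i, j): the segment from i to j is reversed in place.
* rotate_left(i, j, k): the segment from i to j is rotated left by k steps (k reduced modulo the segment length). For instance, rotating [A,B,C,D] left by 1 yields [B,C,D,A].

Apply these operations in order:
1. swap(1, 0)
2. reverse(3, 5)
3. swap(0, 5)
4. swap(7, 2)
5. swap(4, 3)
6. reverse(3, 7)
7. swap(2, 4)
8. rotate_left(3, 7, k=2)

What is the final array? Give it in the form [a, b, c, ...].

Answer: [E, B, D, C, H, G, F, A]

Derivation:
After 1 (swap(1, 0)): [C, B, F, E, G, H, D, A]
After 2 (reverse(3, 5)): [C, B, F, H, G, E, D, A]
After 3 (swap(0, 5)): [E, B, F, H, G, C, D, A]
After 4 (swap(7, 2)): [E, B, A, H, G, C, D, F]
After 5 (swap(4, 3)): [E, B, A, G, H, C, D, F]
After 6 (reverse(3, 7)): [E, B, A, F, D, C, H, G]
After 7 (swap(2, 4)): [E, B, D, F, A, C, H, G]
After 8 (rotate_left(3, 7, k=2)): [E, B, D, C, H, G, F, A]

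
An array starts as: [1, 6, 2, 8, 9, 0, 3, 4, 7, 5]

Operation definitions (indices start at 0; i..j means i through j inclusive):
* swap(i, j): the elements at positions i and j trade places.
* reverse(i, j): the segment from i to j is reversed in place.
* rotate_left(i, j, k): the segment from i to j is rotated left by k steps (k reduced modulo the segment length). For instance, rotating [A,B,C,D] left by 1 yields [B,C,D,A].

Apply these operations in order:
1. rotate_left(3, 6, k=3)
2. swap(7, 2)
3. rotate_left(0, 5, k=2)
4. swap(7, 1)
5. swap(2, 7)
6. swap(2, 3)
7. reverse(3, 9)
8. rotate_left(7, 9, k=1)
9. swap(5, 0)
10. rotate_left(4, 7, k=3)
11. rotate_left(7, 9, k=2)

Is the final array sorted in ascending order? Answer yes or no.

Answer: no

Derivation:
After 1 (rotate_left(3, 6, k=3)): [1, 6, 2, 3, 8, 9, 0, 4, 7, 5]
After 2 (swap(7, 2)): [1, 6, 4, 3, 8, 9, 0, 2, 7, 5]
After 3 (rotate_left(0, 5, k=2)): [4, 3, 8, 9, 1, 6, 0, 2, 7, 5]
After 4 (swap(7, 1)): [4, 2, 8, 9, 1, 6, 0, 3, 7, 5]
After 5 (swap(2, 7)): [4, 2, 3, 9, 1, 6, 0, 8, 7, 5]
After 6 (swap(2, 3)): [4, 2, 9, 3, 1, 6, 0, 8, 7, 5]
After 7 (reverse(3, 9)): [4, 2, 9, 5, 7, 8, 0, 6, 1, 3]
After 8 (rotate_left(7, 9, k=1)): [4, 2, 9, 5, 7, 8, 0, 1, 3, 6]
After 9 (swap(5, 0)): [8, 2, 9, 5, 7, 4, 0, 1, 3, 6]
After 10 (rotate_left(4, 7, k=3)): [8, 2, 9, 5, 1, 7, 4, 0, 3, 6]
After 11 (rotate_left(7, 9, k=2)): [8, 2, 9, 5, 1, 7, 4, 6, 0, 3]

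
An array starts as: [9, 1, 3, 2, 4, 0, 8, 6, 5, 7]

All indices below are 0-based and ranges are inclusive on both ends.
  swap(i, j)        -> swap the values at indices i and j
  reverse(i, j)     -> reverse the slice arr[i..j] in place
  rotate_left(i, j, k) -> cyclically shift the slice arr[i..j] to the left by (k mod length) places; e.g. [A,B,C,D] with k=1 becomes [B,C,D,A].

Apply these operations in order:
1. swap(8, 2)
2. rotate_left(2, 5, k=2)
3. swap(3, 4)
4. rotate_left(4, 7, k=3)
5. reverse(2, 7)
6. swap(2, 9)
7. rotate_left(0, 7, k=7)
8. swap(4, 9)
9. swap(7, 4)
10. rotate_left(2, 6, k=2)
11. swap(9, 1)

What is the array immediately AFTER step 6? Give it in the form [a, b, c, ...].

After 1 (swap(8, 2)): [9, 1, 5, 2, 4, 0, 8, 6, 3, 7]
After 2 (rotate_left(2, 5, k=2)): [9, 1, 4, 0, 5, 2, 8, 6, 3, 7]
After 3 (swap(3, 4)): [9, 1, 4, 5, 0, 2, 8, 6, 3, 7]
After 4 (rotate_left(4, 7, k=3)): [9, 1, 4, 5, 6, 0, 2, 8, 3, 7]
After 5 (reverse(2, 7)): [9, 1, 8, 2, 0, 6, 5, 4, 3, 7]
After 6 (swap(2, 9)): [9, 1, 7, 2, 0, 6, 5, 4, 3, 8]

Answer: [9, 1, 7, 2, 0, 6, 5, 4, 3, 8]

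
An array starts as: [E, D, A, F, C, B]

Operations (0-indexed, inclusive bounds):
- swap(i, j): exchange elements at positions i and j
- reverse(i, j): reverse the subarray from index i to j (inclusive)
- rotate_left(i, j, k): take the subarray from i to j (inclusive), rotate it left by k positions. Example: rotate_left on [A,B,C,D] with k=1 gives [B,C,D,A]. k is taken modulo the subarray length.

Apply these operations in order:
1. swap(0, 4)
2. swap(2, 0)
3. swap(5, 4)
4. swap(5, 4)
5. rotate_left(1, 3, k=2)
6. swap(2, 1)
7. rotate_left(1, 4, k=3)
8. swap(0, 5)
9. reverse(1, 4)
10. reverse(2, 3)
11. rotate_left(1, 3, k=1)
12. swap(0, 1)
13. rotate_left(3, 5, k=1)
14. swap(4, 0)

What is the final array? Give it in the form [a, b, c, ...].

Answer: [A, B, F, E, D, C]

Derivation:
After 1 (swap(0, 4)): [C, D, A, F, E, B]
After 2 (swap(2, 0)): [A, D, C, F, E, B]
After 3 (swap(5, 4)): [A, D, C, F, B, E]
After 4 (swap(5, 4)): [A, D, C, F, E, B]
After 5 (rotate_left(1, 3, k=2)): [A, F, D, C, E, B]
After 6 (swap(2, 1)): [A, D, F, C, E, B]
After 7 (rotate_left(1, 4, k=3)): [A, E, D, F, C, B]
After 8 (swap(0, 5)): [B, E, D, F, C, A]
After 9 (reverse(1, 4)): [B, C, F, D, E, A]
After 10 (reverse(2, 3)): [B, C, D, F, E, A]
After 11 (rotate_left(1, 3, k=1)): [B, D, F, C, E, A]
After 12 (swap(0, 1)): [D, B, F, C, E, A]
After 13 (rotate_left(3, 5, k=1)): [D, B, F, E, A, C]
After 14 (swap(4, 0)): [A, B, F, E, D, C]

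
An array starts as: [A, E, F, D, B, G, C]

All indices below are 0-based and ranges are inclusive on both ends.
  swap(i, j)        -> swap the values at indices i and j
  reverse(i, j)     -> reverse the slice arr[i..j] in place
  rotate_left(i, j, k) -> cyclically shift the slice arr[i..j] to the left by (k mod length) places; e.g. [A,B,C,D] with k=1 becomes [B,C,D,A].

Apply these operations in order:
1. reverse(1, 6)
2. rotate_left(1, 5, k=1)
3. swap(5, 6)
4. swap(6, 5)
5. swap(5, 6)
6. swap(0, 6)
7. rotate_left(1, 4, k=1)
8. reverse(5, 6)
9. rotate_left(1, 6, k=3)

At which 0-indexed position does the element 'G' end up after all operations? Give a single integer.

After 1 (reverse(1, 6)): [A, C, G, B, D, F, E]
After 2 (rotate_left(1, 5, k=1)): [A, G, B, D, F, C, E]
After 3 (swap(5, 6)): [A, G, B, D, F, E, C]
After 4 (swap(6, 5)): [A, G, B, D, F, C, E]
After 5 (swap(5, 6)): [A, G, B, D, F, E, C]
After 6 (swap(0, 6)): [C, G, B, D, F, E, A]
After 7 (rotate_left(1, 4, k=1)): [C, B, D, F, G, E, A]
After 8 (reverse(5, 6)): [C, B, D, F, G, A, E]
After 9 (rotate_left(1, 6, k=3)): [C, G, A, E, B, D, F]

Answer: 1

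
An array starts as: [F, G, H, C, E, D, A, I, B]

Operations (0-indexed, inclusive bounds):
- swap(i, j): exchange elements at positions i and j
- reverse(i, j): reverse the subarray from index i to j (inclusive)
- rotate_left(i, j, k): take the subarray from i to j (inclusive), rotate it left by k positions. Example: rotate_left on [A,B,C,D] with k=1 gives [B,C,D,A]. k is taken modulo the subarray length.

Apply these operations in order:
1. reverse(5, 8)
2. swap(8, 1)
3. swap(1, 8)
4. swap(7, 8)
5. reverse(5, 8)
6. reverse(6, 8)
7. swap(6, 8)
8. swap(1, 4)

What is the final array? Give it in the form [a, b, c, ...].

Answer: [F, E, H, C, G, A, D, I, B]

Derivation:
After 1 (reverse(5, 8)): [F, G, H, C, E, B, I, A, D]
After 2 (swap(8, 1)): [F, D, H, C, E, B, I, A, G]
After 3 (swap(1, 8)): [F, G, H, C, E, B, I, A, D]
After 4 (swap(7, 8)): [F, G, H, C, E, B, I, D, A]
After 5 (reverse(5, 8)): [F, G, H, C, E, A, D, I, B]
After 6 (reverse(6, 8)): [F, G, H, C, E, A, B, I, D]
After 7 (swap(6, 8)): [F, G, H, C, E, A, D, I, B]
After 8 (swap(1, 4)): [F, E, H, C, G, A, D, I, B]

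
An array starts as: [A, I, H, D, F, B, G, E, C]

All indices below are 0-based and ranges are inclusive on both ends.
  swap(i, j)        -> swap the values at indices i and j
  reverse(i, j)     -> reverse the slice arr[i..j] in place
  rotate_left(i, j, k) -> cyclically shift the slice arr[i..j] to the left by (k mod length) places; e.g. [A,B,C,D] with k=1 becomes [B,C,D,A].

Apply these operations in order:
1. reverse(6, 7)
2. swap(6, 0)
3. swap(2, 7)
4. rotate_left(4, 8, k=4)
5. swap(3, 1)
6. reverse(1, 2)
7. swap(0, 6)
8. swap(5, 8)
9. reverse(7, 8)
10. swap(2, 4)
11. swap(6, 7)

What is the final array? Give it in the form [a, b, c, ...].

After 1 (reverse(6, 7)): [A, I, H, D, F, B, E, G, C]
After 2 (swap(6, 0)): [E, I, H, D, F, B, A, G, C]
After 3 (swap(2, 7)): [E, I, G, D, F, B, A, H, C]
After 4 (rotate_left(4, 8, k=4)): [E, I, G, D, C, F, B, A, H]
After 5 (swap(3, 1)): [E, D, G, I, C, F, B, A, H]
After 6 (reverse(1, 2)): [E, G, D, I, C, F, B, A, H]
After 7 (swap(0, 6)): [B, G, D, I, C, F, E, A, H]
After 8 (swap(5, 8)): [B, G, D, I, C, H, E, A, F]
After 9 (reverse(7, 8)): [B, G, D, I, C, H, E, F, A]
After 10 (swap(2, 4)): [B, G, C, I, D, H, E, F, A]
After 11 (swap(6, 7)): [B, G, C, I, D, H, F, E, A]

Answer: [B, G, C, I, D, H, F, E, A]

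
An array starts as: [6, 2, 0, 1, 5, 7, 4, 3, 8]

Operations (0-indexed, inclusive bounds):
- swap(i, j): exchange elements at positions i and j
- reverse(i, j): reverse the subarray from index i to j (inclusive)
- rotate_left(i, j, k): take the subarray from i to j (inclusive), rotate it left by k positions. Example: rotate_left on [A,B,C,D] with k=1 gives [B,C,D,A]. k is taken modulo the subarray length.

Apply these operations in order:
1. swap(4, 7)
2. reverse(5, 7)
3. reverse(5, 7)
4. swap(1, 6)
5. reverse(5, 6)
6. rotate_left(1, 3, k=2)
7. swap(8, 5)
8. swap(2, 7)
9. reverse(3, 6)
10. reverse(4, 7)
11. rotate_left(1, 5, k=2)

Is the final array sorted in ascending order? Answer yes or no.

After 1 (swap(4, 7)): [6, 2, 0, 1, 3, 7, 4, 5, 8]
After 2 (reverse(5, 7)): [6, 2, 0, 1, 3, 5, 4, 7, 8]
After 3 (reverse(5, 7)): [6, 2, 0, 1, 3, 7, 4, 5, 8]
After 4 (swap(1, 6)): [6, 4, 0, 1, 3, 7, 2, 5, 8]
After 5 (reverse(5, 6)): [6, 4, 0, 1, 3, 2, 7, 5, 8]
After 6 (rotate_left(1, 3, k=2)): [6, 1, 4, 0, 3, 2, 7, 5, 8]
After 7 (swap(8, 5)): [6, 1, 4, 0, 3, 8, 7, 5, 2]
After 8 (swap(2, 7)): [6, 1, 5, 0, 3, 8, 7, 4, 2]
After 9 (reverse(3, 6)): [6, 1, 5, 7, 8, 3, 0, 4, 2]
After 10 (reverse(4, 7)): [6, 1, 5, 7, 4, 0, 3, 8, 2]
After 11 (rotate_left(1, 5, k=2)): [6, 7, 4, 0, 1, 5, 3, 8, 2]

Answer: no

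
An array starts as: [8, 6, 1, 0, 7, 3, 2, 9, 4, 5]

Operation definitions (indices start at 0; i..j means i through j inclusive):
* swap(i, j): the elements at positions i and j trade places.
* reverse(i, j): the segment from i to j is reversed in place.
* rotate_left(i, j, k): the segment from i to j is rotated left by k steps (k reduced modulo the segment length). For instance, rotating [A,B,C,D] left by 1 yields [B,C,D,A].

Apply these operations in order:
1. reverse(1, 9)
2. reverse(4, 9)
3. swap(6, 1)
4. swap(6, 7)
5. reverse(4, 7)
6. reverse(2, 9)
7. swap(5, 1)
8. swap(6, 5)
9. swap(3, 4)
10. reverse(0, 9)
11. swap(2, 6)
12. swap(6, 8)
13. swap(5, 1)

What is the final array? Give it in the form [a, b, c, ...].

After 1 (reverse(1, 9)): [8, 5, 4, 9, 2, 3, 7, 0, 1, 6]
After 2 (reverse(4, 9)): [8, 5, 4, 9, 6, 1, 0, 7, 3, 2]
After 3 (swap(6, 1)): [8, 0, 4, 9, 6, 1, 5, 7, 3, 2]
After 4 (swap(6, 7)): [8, 0, 4, 9, 6, 1, 7, 5, 3, 2]
After 5 (reverse(4, 7)): [8, 0, 4, 9, 5, 7, 1, 6, 3, 2]
After 6 (reverse(2, 9)): [8, 0, 2, 3, 6, 1, 7, 5, 9, 4]
After 7 (swap(5, 1)): [8, 1, 2, 3, 6, 0, 7, 5, 9, 4]
After 8 (swap(6, 5)): [8, 1, 2, 3, 6, 7, 0, 5, 9, 4]
After 9 (swap(3, 4)): [8, 1, 2, 6, 3, 7, 0, 5, 9, 4]
After 10 (reverse(0, 9)): [4, 9, 5, 0, 7, 3, 6, 2, 1, 8]
After 11 (swap(2, 6)): [4, 9, 6, 0, 7, 3, 5, 2, 1, 8]
After 12 (swap(6, 8)): [4, 9, 6, 0, 7, 3, 1, 2, 5, 8]
After 13 (swap(5, 1)): [4, 3, 6, 0, 7, 9, 1, 2, 5, 8]

Answer: [4, 3, 6, 0, 7, 9, 1, 2, 5, 8]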